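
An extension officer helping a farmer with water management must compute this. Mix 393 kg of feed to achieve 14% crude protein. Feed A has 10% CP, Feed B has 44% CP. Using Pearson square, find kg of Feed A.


parts_A = CP_b - target = 44 - 14 = 30
parts_B = target - CP_a = 14 - 10 = 4
total_parts = 30 + 4 = 34
Feed A = 393 * 30 / 34 = 346.76 kg
Feed B = 393 * 4 / 34 = 46.24 kg

346.76 kg


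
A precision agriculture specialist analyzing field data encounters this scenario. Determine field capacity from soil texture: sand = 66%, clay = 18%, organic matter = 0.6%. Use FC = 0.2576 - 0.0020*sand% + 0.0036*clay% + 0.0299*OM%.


FC = 0.2576 - 0.0020*66 + 0.0036*18 + 0.0299*0.6
   = 0.2576 - 0.1320 + 0.0648 + 0.0179
   = 0.2083


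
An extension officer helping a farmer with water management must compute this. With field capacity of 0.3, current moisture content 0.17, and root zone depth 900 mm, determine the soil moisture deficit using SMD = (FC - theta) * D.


SMD = (FC - theta) * D
    = (0.3 - 0.17) * 900
    = 0.130 * 900
    = 117 mm


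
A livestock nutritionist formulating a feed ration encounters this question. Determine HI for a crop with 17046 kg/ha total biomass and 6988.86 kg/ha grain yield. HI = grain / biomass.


HI = grain_yield / biomass
   = 6988.86 / 17046
   = 0.41


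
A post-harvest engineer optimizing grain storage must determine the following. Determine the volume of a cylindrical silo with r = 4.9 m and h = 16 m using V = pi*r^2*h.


V = pi * r^2 * h
  = pi * 4.9^2 * 16
  = pi * 24.01 * 16
  = 1206.87 m^3


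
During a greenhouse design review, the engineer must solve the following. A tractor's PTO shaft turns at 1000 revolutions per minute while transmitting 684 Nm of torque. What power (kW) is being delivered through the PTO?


P = 2*pi*n*T / 60000
  = 2*pi * 1000 * 684 / 60000
  = 4297698.75 / 60000
  = 71.63 kW


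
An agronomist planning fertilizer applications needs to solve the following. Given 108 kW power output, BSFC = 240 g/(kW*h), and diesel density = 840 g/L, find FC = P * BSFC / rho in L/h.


FC = P * BSFC / rho_fuel
   = 108 * 240 / 840
   = 25920 / 840
   = 30.86 L/h


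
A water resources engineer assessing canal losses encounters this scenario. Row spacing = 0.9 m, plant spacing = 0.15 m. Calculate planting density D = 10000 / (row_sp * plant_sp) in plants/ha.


D = 10000 / (row_sp * plant_sp)
  = 10000 / (0.9 * 0.15)
  = 10000 / 0.1350
  = 74074.07 plants/ha


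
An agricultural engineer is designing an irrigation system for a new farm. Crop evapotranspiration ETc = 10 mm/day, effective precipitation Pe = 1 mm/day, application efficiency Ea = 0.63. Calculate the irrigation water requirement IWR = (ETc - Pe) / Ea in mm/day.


IWR = (ETc - Pe) / Ea
    = (10 - 1) / 0.63
    = 9 / 0.63
    = 14.29 mm/day


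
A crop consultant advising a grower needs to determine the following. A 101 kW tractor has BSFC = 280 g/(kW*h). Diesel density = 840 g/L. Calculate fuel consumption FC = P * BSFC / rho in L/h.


FC = P * BSFC / rho_fuel
   = 101 * 280 / 840
   = 28280 / 840
   = 33.67 L/h


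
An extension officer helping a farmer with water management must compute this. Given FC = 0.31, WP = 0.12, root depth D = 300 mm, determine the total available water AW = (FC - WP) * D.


AW = (FC - WP) * D
   = (0.31 - 0.12) * 300
   = 0.19 * 300
   = 57 mm


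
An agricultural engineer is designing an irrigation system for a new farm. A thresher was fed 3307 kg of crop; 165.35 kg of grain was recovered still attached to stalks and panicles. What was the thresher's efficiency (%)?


eta = (total - unthreshed) / total * 100
    = (3307 - 165.35) / 3307 * 100
    = 3141.65 / 3307 * 100
    = 95%


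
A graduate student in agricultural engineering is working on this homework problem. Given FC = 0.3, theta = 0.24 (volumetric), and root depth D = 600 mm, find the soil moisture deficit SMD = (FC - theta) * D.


SMD = (FC - theta) * D
    = (0.3 - 0.24) * 600
    = 0.060 * 600
    = 36 mm


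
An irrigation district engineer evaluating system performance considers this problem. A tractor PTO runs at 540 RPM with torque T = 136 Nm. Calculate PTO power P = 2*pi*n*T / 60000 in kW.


P = 2*pi*n*T / 60000
  = 2*pi * 540 * 136 / 60000
  = 461437.13 / 60000
  = 7.69 kW


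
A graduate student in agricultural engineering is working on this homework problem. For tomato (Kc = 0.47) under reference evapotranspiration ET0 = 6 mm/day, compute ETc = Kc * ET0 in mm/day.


ETc = Kc * ET0
    = 0.47 * 6
    = 2.82 mm/day


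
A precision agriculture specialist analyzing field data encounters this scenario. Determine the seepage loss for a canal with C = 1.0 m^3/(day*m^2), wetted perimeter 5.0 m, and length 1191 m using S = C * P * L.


S = C * P * L
  = 1.0 * 5.0 * 1191
  = 5955 m^3/day


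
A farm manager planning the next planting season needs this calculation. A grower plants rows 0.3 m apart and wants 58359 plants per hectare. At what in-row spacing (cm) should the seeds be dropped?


spacing = 10000 / (row_sp * density)
        = 10000 / (0.3 * 58359)
        = 10000 / 17507.70
        = 0.57118 m = 57.12 cm


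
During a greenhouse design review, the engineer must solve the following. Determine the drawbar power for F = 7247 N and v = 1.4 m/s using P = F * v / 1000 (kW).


P = F * v / 1000
  = 7247 * 1.4 / 1000
  = 10145.80 / 1000
  = 10.15 kW


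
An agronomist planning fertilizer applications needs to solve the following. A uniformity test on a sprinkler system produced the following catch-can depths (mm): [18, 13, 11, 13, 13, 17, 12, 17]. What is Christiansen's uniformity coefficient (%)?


xbar = 114 / 8 = 14.250
sum|xi - xbar| = 18.500
CU = 100 * (1 - 18.500 / (8 * 14.250))
   = 100 * (1 - 0.1623)
   = 83.77%


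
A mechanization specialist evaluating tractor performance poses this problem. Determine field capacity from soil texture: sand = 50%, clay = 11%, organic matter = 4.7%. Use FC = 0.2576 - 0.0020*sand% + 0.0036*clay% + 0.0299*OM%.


FC = 0.2576 - 0.0020*50 + 0.0036*11 + 0.0299*4.7
   = 0.2576 - 0.1000 + 0.0396 + 0.1405
   = 0.3377


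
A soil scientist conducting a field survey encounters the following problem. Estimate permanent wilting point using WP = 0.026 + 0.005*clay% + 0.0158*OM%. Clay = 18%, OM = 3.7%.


WP = 0.026 + 0.005*18 + 0.0158*3.7
   = 0.026 + 0.0900 + 0.0585
   = 0.1745


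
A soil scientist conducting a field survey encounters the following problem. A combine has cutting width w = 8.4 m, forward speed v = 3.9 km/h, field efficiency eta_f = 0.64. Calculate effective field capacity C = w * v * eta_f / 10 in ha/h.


C = w * v * eta_f / 10
  = 8.4 * 3.9 * 0.64 / 10
  = 20.97 / 10
  = 2.10 ha/h


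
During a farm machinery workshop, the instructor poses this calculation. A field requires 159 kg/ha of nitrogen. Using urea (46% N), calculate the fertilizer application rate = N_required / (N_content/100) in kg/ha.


Rate = N_required / (N_content / 100)
     = 159 / (46 / 100)
     = 159 / 0.46
     = 345.65 kg/ha


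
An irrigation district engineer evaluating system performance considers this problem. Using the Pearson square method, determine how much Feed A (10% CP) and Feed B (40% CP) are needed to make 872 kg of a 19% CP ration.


parts_A = CP_b - target = 40 - 19 = 21
parts_B = target - CP_a = 19 - 10 = 9
total_parts = 21 + 9 = 30
Feed A = 872 * 21 / 30 = 610.40 kg
Feed B = 872 * 9 / 30 = 261.60 kg

610.40 kg


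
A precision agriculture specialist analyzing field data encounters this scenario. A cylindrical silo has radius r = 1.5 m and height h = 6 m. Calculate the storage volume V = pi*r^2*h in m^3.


V = pi * r^2 * h
  = pi * 1.5^2 * 6
  = pi * 2.25 * 6
  = 42.41 m^3


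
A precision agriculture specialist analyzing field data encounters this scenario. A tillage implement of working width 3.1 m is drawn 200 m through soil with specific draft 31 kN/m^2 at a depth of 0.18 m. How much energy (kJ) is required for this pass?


E = k * d * w * L
  = 31 * 0.18 * 3.1 * 200
  = 3459.60 kJ


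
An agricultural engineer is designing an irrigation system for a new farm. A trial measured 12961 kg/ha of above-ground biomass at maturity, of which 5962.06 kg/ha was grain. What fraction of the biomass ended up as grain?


HI = grain_yield / biomass
   = 5962.06 / 12961
   = 0.46


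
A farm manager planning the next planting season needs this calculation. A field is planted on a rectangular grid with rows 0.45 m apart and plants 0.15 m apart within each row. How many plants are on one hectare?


D = 10000 / (row_sp * plant_sp)
  = 10000 / (0.45 * 0.15)
  = 10000 / 0.0675
  = 148148.15 plants/ha


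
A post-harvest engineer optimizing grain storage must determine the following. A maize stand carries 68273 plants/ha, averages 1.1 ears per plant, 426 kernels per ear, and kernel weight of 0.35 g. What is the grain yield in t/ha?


Y = density * ears * kernels * kw
  = 68273 * 1.1 * 426 * 0.35 g/ha
  = 11197454.73 g/ha
  = 11197.45 kg/ha = 11.20 t/ha


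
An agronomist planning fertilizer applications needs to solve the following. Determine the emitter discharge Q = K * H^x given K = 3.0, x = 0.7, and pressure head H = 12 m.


Q = K * H^x
  = 3.0 * 12^0.7
  = 3.0 * 5.6941
  = 17.08 L/h


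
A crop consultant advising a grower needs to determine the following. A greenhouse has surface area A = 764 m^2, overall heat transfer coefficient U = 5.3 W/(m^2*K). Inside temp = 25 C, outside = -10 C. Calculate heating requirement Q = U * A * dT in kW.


dT = 25 - (-10) = 35 K
Q = U * A * dT
  = 5.3 * 764 * 35
  = 141722 W = 141.72 kW


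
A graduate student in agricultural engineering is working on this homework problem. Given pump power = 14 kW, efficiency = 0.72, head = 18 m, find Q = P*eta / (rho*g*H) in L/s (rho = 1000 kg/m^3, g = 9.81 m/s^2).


Q = (P * 1000 * eta) / (rho * g * H)
  = (14 * 1000 * 0.72) / (1000 * 9.81 * 18)
  = 10080 / 176580
  = 0.05708 m^3/s = 57.08 L/s


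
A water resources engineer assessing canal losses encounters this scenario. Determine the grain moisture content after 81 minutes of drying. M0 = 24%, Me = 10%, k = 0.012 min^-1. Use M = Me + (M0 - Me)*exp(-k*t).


M = Me + (M0 - Me) * e^(-k*t)
  = 10 + (24 - 10) * e^(-0.012*81)
  = 10 + 14 * e^(-0.972)
  = 10 + 14 * 0.37833
  = 10 + 5.2966
  = 15.30%


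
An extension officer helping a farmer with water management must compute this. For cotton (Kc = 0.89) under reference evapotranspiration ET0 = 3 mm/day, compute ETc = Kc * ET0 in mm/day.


ETc = Kc * ET0
    = 0.89 * 3
    = 2.67 mm/day


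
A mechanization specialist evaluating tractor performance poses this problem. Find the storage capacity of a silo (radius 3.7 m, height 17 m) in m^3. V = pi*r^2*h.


V = pi * r^2 * h
  = pi * 3.7^2 * 17
  = pi * 13.69 * 17
  = 731.14 m^3


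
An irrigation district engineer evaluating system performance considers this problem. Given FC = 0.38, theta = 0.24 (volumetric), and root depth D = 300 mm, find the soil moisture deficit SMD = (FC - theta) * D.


SMD = (FC - theta) * D
    = (0.38 - 0.24) * 300
    = 0.140 * 300
    = 42 mm


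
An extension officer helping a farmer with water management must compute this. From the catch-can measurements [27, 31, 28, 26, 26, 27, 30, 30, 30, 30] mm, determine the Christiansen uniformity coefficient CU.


xbar = 285 / 10 = 28.500
sum|xi - xbar| = 17
CU = 100 * (1 - 17 / (10 * 28.500))
   = 100 * (1 - 0.0596)
   = 94.04%


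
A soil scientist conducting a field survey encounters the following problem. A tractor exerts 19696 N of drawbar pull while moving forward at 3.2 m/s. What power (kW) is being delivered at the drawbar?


P = F * v / 1000
  = 19696 * 3.2 / 1000
  = 63027.20 / 1000
  = 63.03 kW


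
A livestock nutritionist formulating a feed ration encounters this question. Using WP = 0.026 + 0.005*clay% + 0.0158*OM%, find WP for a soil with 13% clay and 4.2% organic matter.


WP = 0.026 + 0.005*13 + 0.0158*4.2
   = 0.026 + 0.0650 + 0.0664
   = 0.1574


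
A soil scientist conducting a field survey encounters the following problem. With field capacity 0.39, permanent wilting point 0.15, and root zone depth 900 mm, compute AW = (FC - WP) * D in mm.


AW = (FC - WP) * D
   = (0.39 - 0.15) * 900
   = 0.24 * 900
   = 216 mm


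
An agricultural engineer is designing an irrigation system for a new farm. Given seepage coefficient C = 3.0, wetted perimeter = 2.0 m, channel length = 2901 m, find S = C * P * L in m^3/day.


S = C * P * L
  = 3.0 * 2.0 * 2901
  = 17406 m^3/day


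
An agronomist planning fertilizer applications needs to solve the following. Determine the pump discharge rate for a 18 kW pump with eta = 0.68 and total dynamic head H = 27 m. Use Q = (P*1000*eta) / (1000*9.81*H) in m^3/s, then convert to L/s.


Q = (P * 1000 * eta) / (rho * g * H)
  = (18 * 1000 * 0.68) / (1000 * 9.81 * 27)
  = 12240 / 264870
  = 0.04621 m^3/s = 46.21 L/s


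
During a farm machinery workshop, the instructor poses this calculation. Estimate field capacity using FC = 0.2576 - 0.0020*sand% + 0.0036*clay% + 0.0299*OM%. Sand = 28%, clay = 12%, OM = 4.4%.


FC = 0.2576 - 0.0020*28 + 0.0036*12 + 0.0299*4.4
   = 0.2576 - 0.0560 + 0.0432 + 0.1316
   = 0.3764


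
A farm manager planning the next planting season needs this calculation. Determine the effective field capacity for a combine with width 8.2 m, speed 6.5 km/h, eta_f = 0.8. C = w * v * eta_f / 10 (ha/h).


C = w * v * eta_f / 10
  = 8.2 * 6.5 * 0.8 / 10
  = 42.64 / 10
  = 4.26 ha/h


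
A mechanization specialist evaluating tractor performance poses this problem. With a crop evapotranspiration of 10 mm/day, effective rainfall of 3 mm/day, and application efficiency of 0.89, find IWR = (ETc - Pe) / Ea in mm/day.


IWR = (ETc - Pe) / Ea
    = (10 - 3) / 0.89
    = 7 / 0.89
    = 7.87 mm/day


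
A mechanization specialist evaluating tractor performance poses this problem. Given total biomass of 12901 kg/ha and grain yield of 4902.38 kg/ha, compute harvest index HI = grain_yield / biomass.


HI = grain_yield / biomass
   = 4902.38 / 12901
   = 0.38


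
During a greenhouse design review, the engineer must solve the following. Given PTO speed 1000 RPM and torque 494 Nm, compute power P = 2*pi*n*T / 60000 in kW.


P = 2*pi*n*T / 60000
  = 2*pi * 1000 * 494 / 60000
  = 3103893.54 / 60000
  = 51.73 kW


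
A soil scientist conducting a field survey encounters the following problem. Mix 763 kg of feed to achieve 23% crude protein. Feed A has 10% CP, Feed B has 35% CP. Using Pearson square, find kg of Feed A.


parts_A = CP_b - target = 35 - 23 = 12
parts_B = target - CP_a = 23 - 10 = 13
total_parts = 12 + 13 = 25
Feed A = 763 * 12 / 25 = 366.24 kg
Feed B = 763 * 13 / 25 = 396.76 kg

366.24 kg


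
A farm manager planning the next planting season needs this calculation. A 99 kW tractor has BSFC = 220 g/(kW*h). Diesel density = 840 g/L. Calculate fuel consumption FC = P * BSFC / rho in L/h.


FC = P * BSFC / rho_fuel
   = 99 * 220 / 840
   = 21780 / 840
   = 25.93 L/h


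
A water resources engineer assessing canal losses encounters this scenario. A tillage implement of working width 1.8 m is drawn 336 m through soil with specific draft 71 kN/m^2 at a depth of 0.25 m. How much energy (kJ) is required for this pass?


E = k * d * w * L
  = 71 * 0.25 * 1.8 * 336
  = 10735.20 kJ


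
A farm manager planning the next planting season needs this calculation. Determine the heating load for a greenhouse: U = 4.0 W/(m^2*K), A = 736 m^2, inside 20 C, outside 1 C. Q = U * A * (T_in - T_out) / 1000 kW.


dT = 20 - (1) = 19 K
Q = U * A * dT
  = 4.0 * 736 * 19
  = 55936 W = 55.94 kW


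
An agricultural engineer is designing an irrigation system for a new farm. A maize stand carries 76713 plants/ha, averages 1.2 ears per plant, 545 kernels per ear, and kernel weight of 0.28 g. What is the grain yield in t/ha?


Y = density * ears * kernels * kw
  = 76713 * 1.2 * 545 * 0.28 g/ha
  = 14047684.56 g/ha
  = 14047.68 kg/ha = 14.05 t/ha


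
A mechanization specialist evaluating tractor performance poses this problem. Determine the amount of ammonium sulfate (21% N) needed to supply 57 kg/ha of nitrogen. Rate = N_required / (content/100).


Rate = N_required / (N_content / 100)
     = 57 / (21 / 100)
     = 57 / 0.21
     = 271.43 kg/ha


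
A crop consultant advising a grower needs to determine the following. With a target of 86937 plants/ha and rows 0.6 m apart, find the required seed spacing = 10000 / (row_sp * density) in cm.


spacing = 10000 / (row_sp * density)
        = 10000 / (0.6 * 86937)
        = 10000 / 52162.20
        = 0.19171 m = 19.17 cm


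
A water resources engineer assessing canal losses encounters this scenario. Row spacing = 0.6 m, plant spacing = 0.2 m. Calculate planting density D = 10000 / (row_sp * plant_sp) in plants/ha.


D = 10000 / (row_sp * plant_sp)
  = 10000 / (0.6 * 0.2)
  = 10000 / 0.1200
  = 83333.33 plants/ha


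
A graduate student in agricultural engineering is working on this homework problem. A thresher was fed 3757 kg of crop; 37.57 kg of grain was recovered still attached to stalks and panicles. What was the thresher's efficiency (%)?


eta = (total - unthreshed) / total * 100
    = (3757 - 37.57) / 3757 * 100
    = 3719.43 / 3757 * 100
    = 99%


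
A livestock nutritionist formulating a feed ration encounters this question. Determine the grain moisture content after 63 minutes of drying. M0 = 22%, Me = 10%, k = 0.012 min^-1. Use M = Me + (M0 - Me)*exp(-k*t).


M = Me + (M0 - Me) * e^(-k*t)
  = 10 + (22 - 10) * e^(-0.012*63)
  = 10 + 12 * e^(-0.756)
  = 10 + 12 * 0.46954
  = 10 + 5.6345
  = 15.63%


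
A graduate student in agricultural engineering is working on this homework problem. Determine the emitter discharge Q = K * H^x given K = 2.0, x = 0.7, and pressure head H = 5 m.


Q = K * H^x
  = 2.0 * 5^0.7
  = 2.0 * 3.0852
  = 6.17 L/h


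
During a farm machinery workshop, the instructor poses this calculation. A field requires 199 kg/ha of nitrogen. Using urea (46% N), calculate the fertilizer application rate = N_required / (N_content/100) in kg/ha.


Rate = N_required / (N_content / 100)
     = 199 / (46 / 100)
     = 199 / 0.46
     = 432.61 kg/ha


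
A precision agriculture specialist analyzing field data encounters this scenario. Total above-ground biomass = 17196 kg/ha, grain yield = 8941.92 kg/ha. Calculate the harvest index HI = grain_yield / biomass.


HI = grain_yield / biomass
   = 8941.92 / 17196
   = 0.52


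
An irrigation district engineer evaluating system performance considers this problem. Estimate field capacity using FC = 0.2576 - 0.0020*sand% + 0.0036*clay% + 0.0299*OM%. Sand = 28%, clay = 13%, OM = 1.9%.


FC = 0.2576 - 0.0020*28 + 0.0036*13 + 0.0299*1.9
   = 0.2576 - 0.0560 + 0.0468 + 0.0568
   = 0.3052


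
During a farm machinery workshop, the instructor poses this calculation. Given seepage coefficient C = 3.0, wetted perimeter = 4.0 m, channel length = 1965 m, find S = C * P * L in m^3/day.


S = C * P * L
  = 3.0 * 4.0 * 1965
  = 23580 m^3/day


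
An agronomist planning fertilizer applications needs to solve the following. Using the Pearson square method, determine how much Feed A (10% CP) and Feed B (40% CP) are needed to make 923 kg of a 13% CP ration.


parts_A = CP_b - target = 40 - 13 = 27
parts_B = target - CP_a = 13 - 10 = 3
total_parts = 27 + 3 = 30
Feed A = 923 * 27 / 30 = 830.70 kg
Feed B = 923 * 3 / 30 = 92.30 kg

830.70 kg


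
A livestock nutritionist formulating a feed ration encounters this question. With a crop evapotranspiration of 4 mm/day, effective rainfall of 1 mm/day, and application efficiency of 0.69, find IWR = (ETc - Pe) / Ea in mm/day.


IWR = (ETc - Pe) / Ea
    = (4 - 1) / 0.69
    = 3 / 0.69
    = 4.35 mm/day


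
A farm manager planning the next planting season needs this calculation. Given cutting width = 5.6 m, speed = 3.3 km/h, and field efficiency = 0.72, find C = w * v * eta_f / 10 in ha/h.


C = w * v * eta_f / 10
  = 5.6 * 3.3 * 0.72 / 10
  = 13.31 / 10
  = 1.33 ha/h


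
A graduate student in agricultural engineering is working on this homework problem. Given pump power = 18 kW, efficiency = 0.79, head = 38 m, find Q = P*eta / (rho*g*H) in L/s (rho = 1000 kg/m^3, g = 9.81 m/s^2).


Q = (P * 1000 * eta) / (rho * g * H)
  = (18 * 1000 * 0.79) / (1000 * 9.81 * 38)
  = 14220 / 372780
  = 0.03815 m^3/s = 38.15 L/s


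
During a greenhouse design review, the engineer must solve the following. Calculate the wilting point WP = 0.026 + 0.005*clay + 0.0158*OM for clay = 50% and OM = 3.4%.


WP = 0.026 + 0.005*50 + 0.0158*3.4
   = 0.026 + 0.2500 + 0.0537
   = 0.3297


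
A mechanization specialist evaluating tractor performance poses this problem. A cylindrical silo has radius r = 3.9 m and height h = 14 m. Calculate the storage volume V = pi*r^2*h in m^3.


V = pi * r^2 * h
  = pi * 3.9^2 * 14
  = pi * 15.21 * 14
  = 668.97 m^3


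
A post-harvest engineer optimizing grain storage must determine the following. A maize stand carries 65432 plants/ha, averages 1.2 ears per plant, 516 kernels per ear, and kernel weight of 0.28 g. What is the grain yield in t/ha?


Y = density * ears * kernels * kw
  = 65432 * 1.2 * 516 * 0.28 g/ha
  = 11344338.43 g/ha
  = 11344.34 kg/ha = 11.34 t/ha


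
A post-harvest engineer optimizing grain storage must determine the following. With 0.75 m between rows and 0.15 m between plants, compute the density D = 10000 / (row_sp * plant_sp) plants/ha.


D = 10000 / (row_sp * plant_sp)
  = 10000 / (0.75 * 0.15)
  = 10000 / 0.1125
  = 88888.89 plants/ha


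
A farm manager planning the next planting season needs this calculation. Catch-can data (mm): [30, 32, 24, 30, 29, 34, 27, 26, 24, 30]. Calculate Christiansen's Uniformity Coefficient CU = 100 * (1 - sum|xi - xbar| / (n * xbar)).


xbar = 286 / 10 = 28.600
sum|xi - xbar| = 26.800
CU = 100 * (1 - 26.800 / (10 * 28.600))
   = 100 * (1 - 0.0937)
   = 90.63%


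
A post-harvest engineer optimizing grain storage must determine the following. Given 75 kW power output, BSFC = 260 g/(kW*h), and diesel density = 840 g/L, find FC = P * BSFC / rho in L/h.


FC = P * BSFC / rho_fuel
   = 75 * 260 / 840
   = 19500 / 840
   = 23.21 L/h


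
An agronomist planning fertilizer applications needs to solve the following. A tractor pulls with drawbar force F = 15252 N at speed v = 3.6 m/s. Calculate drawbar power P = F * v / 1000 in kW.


P = F * v / 1000
  = 15252 * 3.6 / 1000
  = 54907.20 / 1000
  = 54.91 kW


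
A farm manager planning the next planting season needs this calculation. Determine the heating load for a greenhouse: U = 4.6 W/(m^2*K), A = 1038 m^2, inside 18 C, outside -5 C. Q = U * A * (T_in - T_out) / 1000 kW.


dT = 18 - (-5) = 23 K
Q = U * A * dT
  = 4.6 * 1038 * 23
  = 109820.40 W = 109.82 kW


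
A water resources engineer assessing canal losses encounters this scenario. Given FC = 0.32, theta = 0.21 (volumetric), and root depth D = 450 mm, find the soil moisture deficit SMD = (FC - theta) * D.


SMD = (FC - theta) * D
    = (0.32 - 0.21) * 450
    = 0.110 * 450
    = 49.50 mm


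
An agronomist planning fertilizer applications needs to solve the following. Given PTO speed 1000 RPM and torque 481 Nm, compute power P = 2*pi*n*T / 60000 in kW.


P = 2*pi*n*T / 60000
  = 2*pi * 1000 * 481 / 60000
  = 3022212.13 / 60000
  = 50.37 kW


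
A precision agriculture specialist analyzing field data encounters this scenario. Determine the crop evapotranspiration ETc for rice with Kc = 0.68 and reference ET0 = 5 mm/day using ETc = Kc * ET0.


ETc = Kc * ET0
    = 0.68 * 5
    = 3.40 mm/day


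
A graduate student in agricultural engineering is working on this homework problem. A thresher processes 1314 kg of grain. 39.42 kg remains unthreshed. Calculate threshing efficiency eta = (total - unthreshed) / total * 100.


eta = (total - unthreshed) / total * 100
    = (1314 - 39.42) / 1314 * 100
    = 1274.58 / 1314 * 100
    = 97%


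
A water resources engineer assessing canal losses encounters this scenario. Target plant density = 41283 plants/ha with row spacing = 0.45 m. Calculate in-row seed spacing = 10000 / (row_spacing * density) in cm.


spacing = 10000 / (row_sp * density)
        = 10000 / (0.45 * 41283)
        = 10000 / 18577.35
        = 0.53829 m = 53.83 cm


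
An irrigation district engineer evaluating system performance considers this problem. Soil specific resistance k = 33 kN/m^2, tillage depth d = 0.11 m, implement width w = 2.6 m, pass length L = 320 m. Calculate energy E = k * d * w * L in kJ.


E = k * d * w * L
  = 33 * 0.11 * 2.6 * 320
  = 3020.16 kJ


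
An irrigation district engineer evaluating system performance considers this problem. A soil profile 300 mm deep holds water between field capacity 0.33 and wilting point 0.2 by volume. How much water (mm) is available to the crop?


AW = (FC - WP) * D
   = (0.33 - 0.2) * 300
   = 0.13 * 300
   = 39 mm


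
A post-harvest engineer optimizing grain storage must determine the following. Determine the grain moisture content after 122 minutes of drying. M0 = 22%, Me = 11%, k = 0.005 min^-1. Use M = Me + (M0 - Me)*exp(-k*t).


M = Me + (M0 - Me) * e^(-k*t)
  = 11 + (22 - 11) * e^(-0.005*122)
  = 11 + 11 * e^(-0.610)
  = 11 + 11 * 0.54335
  = 11 + 5.9769
  = 16.98%


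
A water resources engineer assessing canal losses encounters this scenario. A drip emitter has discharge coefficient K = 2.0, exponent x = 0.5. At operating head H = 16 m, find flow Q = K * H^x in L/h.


Q = K * H^x
  = 2.0 * 16^0.5
  = 2.0 * 4
  = 8 L/h


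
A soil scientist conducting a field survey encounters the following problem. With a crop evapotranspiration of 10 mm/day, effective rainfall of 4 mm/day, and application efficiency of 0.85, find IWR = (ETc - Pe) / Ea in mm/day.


IWR = (ETc - Pe) / Ea
    = (10 - 4) / 0.85
    = 6 / 0.85
    = 7.06 mm/day


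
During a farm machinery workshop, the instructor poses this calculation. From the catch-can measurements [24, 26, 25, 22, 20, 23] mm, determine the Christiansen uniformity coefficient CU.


xbar = 140 / 6 = 23.333
sum|xi - xbar| = 10
CU = 100 * (1 - 10 / (6 * 23.333))
   = 100 * (1 - 0.0714)
   = 92.86%


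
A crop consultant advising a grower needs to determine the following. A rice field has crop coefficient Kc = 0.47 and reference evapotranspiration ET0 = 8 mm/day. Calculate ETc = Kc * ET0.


ETc = Kc * ET0
    = 0.47 * 8
    = 3.76 mm/day


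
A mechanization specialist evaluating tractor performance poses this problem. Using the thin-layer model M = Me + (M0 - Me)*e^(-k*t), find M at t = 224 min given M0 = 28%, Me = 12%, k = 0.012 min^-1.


M = Me + (M0 - Me) * e^(-k*t)
  = 12 + (28 - 12) * e^(-0.012*224)
  = 12 + 16 * e^(-2.688)
  = 12 + 16 * 0.06802
  = 12 + 1.0883
  = 13.09%


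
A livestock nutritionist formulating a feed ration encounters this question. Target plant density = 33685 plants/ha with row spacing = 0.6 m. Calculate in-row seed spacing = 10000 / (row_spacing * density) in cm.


spacing = 10000 / (row_sp * density)
        = 10000 / (0.6 * 33685)
        = 10000 / 20211
        = 0.49478 m = 49.48 cm


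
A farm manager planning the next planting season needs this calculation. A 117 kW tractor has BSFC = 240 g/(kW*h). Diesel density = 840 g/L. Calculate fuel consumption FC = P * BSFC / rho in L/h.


FC = P * BSFC / rho_fuel
   = 117 * 240 / 840
   = 28080 / 840
   = 33.43 L/h


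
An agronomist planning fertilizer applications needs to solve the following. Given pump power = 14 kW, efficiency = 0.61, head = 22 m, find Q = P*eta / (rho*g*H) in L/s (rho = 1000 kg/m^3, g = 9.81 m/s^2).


Q = (P * 1000 * eta) / (rho * g * H)
  = (14 * 1000 * 0.61) / (1000 * 9.81 * 22)
  = 8540 / 215820
  = 0.03957 m^3/s = 39.57 L/s


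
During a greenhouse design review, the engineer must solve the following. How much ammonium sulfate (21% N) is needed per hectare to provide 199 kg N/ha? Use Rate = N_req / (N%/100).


Rate = N_required / (N_content / 100)
     = 199 / (21 / 100)
     = 199 / 0.21
     = 947.62 kg/ha


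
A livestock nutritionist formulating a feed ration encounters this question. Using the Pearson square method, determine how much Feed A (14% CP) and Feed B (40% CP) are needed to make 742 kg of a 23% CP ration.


parts_A = CP_b - target = 40 - 23 = 17
parts_B = target - CP_a = 23 - 14 = 9
total_parts = 17 + 9 = 26
Feed A = 742 * 17 / 26 = 485.15 kg
Feed B = 742 * 9 / 26 = 256.85 kg

485.15 kg


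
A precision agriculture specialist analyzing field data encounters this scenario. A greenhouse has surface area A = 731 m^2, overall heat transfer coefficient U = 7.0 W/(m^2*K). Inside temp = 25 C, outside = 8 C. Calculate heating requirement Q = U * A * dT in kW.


dT = 25 - (8) = 17 K
Q = U * A * dT
  = 7.0 * 731 * 17
  = 86989 W = 86.99 kW


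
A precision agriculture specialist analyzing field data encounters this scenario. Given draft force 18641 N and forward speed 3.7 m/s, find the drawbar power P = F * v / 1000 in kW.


P = F * v / 1000
  = 18641 * 3.7 / 1000
  = 68971.70 / 1000
  = 68.97 kW


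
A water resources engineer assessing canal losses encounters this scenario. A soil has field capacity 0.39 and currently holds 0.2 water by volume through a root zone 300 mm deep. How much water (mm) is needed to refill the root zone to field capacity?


SMD = (FC - theta) * D
    = (0.39 - 0.2) * 300
    = 0.190 * 300
    = 57 mm


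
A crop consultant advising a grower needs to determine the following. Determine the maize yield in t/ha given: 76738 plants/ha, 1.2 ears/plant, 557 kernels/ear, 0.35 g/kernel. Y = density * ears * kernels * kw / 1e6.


Y = density * ears * kernels * kw
  = 76738 * 1.2 * 557 * 0.35 g/ha
  = 17952087.72 g/ha
  = 17952.09 kg/ha = 17.95 t/ha


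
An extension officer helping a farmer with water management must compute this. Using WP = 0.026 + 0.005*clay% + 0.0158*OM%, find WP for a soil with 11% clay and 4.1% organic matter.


WP = 0.026 + 0.005*11 + 0.0158*4.1
   = 0.026 + 0.0550 + 0.0648
   = 0.1458


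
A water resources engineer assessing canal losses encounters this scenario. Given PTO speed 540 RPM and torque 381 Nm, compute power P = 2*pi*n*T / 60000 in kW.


P = 2*pi*n*T / 60000
  = 2*pi * 540 * 381 / 60000
  = 1292702.55 / 60000
  = 21.55 kW


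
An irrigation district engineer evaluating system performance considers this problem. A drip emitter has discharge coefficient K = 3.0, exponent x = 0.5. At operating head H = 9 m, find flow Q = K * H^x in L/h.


Q = K * H^x
  = 3.0 * 9^0.5
  = 3.0 * 3
  = 9 L/h


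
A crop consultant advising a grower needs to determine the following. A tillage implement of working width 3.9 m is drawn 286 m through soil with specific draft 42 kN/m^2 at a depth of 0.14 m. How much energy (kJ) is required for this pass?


E = k * d * w * L
  = 42 * 0.14 * 3.9 * 286
  = 6558.55 kJ


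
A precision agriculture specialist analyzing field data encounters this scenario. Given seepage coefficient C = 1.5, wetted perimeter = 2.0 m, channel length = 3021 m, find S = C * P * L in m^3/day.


S = C * P * L
  = 1.5 * 2.0 * 3021
  = 9063 m^3/day


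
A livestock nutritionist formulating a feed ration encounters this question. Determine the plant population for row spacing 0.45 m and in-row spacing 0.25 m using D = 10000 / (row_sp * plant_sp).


D = 10000 / (row_sp * plant_sp)
  = 10000 / (0.45 * 0.25)
  = 10000 / 0.1125
  = 88888.89 plants/ha


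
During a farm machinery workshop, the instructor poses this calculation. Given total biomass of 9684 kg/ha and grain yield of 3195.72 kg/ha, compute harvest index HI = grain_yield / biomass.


HI = grain_yield / biomass
   = 3195.72 / 9684
   = 0.33


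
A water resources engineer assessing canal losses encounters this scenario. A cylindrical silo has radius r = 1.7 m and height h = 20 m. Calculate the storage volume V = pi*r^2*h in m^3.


V = pi * r^2 * h
  = pi * 1.7^2 * 20
  = pi * 2.89 * 20
  = 181.58 m^3


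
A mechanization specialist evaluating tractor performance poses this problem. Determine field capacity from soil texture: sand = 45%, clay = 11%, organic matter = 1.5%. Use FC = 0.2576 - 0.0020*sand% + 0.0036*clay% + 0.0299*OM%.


FC = 0.2576 - 0.0020*45 + 0.0036*11 + 0.0299*1.5
   = 0.2576 - 0.0900 + 0.0396 + 0.0449
   = 0.2521


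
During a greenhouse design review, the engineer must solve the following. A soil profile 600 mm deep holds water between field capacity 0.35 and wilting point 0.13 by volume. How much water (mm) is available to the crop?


AW = (FC - WP) * D
   = (0.35 - 0.13) * 600
   = 0.22 * 600
   = 132 mm


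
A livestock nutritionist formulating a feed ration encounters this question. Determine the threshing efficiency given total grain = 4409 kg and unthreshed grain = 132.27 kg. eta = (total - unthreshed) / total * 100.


eta = (total - unthreshed) / total * 100
    = (4409 - 132.27) / 4409 * 100
    = 4276.73 / 4409 * 100
    = 97%


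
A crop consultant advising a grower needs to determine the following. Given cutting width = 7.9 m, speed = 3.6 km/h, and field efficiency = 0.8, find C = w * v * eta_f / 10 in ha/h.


C = w * v * eta_f / 10
  = 7.9 * 3.6 * 0.8 / 10
  = 22.75 / 10
  = 2.28 ha/h


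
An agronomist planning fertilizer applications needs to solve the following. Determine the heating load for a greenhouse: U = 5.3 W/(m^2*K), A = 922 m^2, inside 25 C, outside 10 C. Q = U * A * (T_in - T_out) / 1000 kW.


dT = 25 - (10) = 15 K
Q = U * A * dT
  = 5.3 * 922 * 15
  = 73299 W = 73.30 kW


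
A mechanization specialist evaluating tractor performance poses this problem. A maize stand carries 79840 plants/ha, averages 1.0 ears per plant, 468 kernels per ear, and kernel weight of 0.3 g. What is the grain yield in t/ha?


Y = density * ears * kernels * kw
  = 79840 * 1.0 * 468 * 0.3 g/ha
  = 11209536 g/ha
  = 11209.54 kg/ha = 11.21 t/ha


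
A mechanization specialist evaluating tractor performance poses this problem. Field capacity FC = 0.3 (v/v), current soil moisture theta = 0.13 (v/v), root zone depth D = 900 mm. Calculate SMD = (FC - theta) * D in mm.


SMD = (FC - theta) * D
    = (0.3 - 0.13) * 900
    = 0.170 * 900
    = 153 mm


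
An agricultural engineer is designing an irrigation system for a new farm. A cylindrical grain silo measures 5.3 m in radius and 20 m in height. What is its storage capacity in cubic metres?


V = pi * r^2 * h
  = pi * 5.3^2 * 20
  = pi * 28.09 * 20
  = 1764.95 m^3


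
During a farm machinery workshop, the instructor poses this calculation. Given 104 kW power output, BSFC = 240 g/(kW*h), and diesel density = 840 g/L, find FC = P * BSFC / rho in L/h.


FC = P * BSFC / rho_fuel
   = 104 * 240 / 840
   = 24960 / 840
   = 29.71 L/h


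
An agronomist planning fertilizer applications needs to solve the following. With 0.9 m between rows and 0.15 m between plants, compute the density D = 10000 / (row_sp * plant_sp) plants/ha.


D = 10000 / (row_sp * plant_sp)
  = 10000 / (0.9 * 0.15)
  = 10000 / 0.1350
  = 74074.07 plants/ha


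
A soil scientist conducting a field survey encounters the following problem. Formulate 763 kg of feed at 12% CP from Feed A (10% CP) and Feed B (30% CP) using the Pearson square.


parts_A = CP_b - target = 30 - 12 = 18
parts_B = target - CP_a = 12 - 10 = 2
total_parts = 18 + 2 = 20
Feed A = 763 * 18 / 20 = 686.70 kg
Feed B = 763 * 2 / 20 = 76.30 kg

686.70 kg


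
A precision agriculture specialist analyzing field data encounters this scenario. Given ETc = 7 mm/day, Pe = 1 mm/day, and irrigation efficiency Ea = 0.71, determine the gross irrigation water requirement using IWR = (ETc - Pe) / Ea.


IWR = (ETc - Pe) / Ea
    = (7 - 1) / 0.71
    = 6 / 0.71
    = 8.45 mm/day


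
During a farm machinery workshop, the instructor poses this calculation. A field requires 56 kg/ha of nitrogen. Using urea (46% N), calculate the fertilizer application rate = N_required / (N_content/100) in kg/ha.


Rate = N_required / (N_content / 100)
     = 56 / (46 / 100)
     = 56 / 0.46
     = 121.74 kg/ha


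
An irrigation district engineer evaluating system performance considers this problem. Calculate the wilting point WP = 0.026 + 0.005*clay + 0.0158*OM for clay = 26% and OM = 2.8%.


WP = 0.026 + 0.005*26 + 0.0158*2.8
   = 0.026 + 0.1300 + 0.0442
   = 0.2002


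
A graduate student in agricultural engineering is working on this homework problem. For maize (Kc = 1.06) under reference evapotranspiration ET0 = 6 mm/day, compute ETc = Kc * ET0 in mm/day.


ETc = Kc * ET0
    = 1.06 * 6
    = 6.36 mm/day


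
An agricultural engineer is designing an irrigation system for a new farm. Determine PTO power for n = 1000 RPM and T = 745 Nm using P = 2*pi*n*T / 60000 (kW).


P = 2*pi*n*T / 60000
  = 2*pi * 1000 * 745 / 60000
  = 4680973.05 / 60000
  = 78.02 kW


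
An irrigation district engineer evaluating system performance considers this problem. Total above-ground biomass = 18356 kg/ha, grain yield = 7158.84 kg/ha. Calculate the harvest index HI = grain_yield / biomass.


HI = grain_yield / biomass
   = 7158.84 / 18356
   = 0.39


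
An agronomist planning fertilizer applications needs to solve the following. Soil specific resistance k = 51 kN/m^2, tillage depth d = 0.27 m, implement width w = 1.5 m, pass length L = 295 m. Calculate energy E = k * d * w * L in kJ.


E = k * d * w * L
  = 51 * 0.27 * 1.5 * 295
  = 6093.23 kJ


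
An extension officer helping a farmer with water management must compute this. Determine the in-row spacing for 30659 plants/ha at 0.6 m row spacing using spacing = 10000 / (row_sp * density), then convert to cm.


spacing = 10000 / (row_sp * density)
        = 10000 / (0.6 * 30659)
        = 10000 / 18395.40
        = 0.54361 m = 54.36 cm


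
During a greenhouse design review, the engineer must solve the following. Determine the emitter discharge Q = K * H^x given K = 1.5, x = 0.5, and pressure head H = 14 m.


Q = K * H^x
  = 1.5 * 14^0.5
  = 1.5 * 3.7417
  = 5.61 L/h


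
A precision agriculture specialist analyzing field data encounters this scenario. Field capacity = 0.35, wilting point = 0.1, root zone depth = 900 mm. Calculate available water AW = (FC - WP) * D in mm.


AW = (FC - WP) * D
   = (0.35 - 0.1) * 900
   = 0.25 * 900
   = 225 mm


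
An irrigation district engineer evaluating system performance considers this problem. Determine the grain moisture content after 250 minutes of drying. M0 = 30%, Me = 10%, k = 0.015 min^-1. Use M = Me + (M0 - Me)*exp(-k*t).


M = Me + (M0 - Me) * e^(-k*t)
  = 10 + (30 - 10) * e^(-0.015*250)
  = 10 + 20 * e^(-3.750)
  = 10 + 20 * 0.02352
  = 10 + 0.4704
  = 10.47%


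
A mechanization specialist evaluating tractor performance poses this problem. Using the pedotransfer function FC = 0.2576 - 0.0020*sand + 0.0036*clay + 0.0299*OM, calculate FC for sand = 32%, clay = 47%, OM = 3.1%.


FC = 0.2576 - 0.0020*32 + 0.0036*47 + 0.0299*3.1
   = 0.2576 - 0.0640 + 0.1692 + 0.0927
   = 0.4555


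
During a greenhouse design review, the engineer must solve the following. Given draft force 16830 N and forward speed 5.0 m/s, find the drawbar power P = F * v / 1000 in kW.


P = F * v / 1000
  = 16830 * 5.0 / 1000
  = 84150 / 1000
  = 84.15 kW


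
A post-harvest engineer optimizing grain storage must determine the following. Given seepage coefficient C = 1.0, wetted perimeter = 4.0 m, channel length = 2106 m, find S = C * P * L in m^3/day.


S = C * P * L
  = 1.0 * 4.0 * 2106
  = 8424 m^3/day


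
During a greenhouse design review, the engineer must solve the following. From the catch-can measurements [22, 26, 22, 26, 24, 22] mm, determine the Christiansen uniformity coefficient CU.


xbar = 142 / 6 = 23.667
sum|xi - xbar| = 10
CU = 100 * (1 - 10 / (6 * 23.667))
   = 100 * (1 - 0.0704)
   = 92.96%
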